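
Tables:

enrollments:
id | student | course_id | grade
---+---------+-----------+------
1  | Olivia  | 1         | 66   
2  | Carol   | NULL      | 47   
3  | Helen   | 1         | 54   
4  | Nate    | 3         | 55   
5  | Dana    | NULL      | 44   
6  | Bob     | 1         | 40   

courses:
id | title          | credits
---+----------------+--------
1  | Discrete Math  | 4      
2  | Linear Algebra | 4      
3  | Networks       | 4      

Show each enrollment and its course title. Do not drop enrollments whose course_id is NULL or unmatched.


LEFT JOIN keeps every row from enrollments (the left table); where course_id has no match in courses, the course columns become NULL. Walk through each enrollment:
  - enrollment 1 (Olivia): course_id=1 -> matches Discrete Math
  - enrollment 2 (Carol): course_id=NULL, no match -> kept with NULL
  - enrollment 3 (Helen): course_id=1 -> matches Discrete Math
  - enrollment 4 (Nate): course_id=3 -> matches Networks
  - enrollment 5 (Dana): course_id=NULL, no match -> kept with NULL
  - enrollment 6 (Bob): course_id=1 -> matches Discrete Math
All 6 rows appear; 2 have NULL course.

SQL:
SELECT a.student, b.title AS course
FROM enrollments a
LEFT JOIN courses b ON a.course_id = b.id

Result:
student | course       
--------+--------------
Olivia  | Discrete Math
Carol   | NULL         
Helen   | Discrete Math
Nate    | Networks     
Dana    | NULL         
Bob     | Discrete Math


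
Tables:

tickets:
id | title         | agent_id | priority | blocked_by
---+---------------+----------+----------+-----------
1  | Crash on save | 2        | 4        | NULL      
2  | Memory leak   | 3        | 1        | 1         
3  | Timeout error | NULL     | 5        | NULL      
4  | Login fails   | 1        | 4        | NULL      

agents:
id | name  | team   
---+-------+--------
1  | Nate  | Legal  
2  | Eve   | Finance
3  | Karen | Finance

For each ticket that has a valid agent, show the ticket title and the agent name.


INNER JOIN keeps only tickets rows whose agent_id matches an id in agents. Walk through each ticket:
  - ticket 1 (Crash on save): agent_id=2 -> matches Eve
  - ticket 2 (Memory leak): agent_id=3 -> matches Karen
  - ticket 3 (Timeout error): agent_id=NULL, no match -> dropped
  - ticket 4 (Login fails): agent_id=1 -> matches Nate
So 1 of 4 rows is dropped.

SQL:
SELECT a.title, b.name AS agent
FROM tickets a
INNER JOIN agents b ON a.agent_id = b.id

Result:
title         | agent
--------------+------
Crash on save | Eve  
Memory leak   | Karen
Login fails   | Nate 


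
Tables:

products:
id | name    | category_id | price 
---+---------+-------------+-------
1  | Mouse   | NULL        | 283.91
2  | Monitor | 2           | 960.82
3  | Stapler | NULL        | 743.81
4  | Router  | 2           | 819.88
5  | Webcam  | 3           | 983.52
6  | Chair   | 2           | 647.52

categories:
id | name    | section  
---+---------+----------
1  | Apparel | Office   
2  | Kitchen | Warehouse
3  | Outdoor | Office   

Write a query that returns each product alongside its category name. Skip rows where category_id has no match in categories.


INNER JOIN keeps only products rows whose category_id matches an id in categories. Walk through each product:
  - product 1 (Mouse): category_id=NULL, no match -> dropped
  - product 2 (Monitor): category_id=2 -> matches Kitchen
  - product 3 (Stapler): category_id=NULL, no match -> dropped
  - product 4 (Router): category_id=2 -> matches Kitchen
  - product 5 (Webcam): category_id=3 -> matches Outdoor
  - product 6 (Chair): category_id=2 -> matches Kitchen
So 2 of 6 rows are dropped.

SQL:
SELECT a.name, b.name AS category
FROM products a
INNER JOIN categories b ON a.category_id = b.id

Result:
name    | category
--------+---------
Monitor | Kitchen 
Router  | Kitchen 
Webcam  | Outdoor 
Chair   | Kitchen 


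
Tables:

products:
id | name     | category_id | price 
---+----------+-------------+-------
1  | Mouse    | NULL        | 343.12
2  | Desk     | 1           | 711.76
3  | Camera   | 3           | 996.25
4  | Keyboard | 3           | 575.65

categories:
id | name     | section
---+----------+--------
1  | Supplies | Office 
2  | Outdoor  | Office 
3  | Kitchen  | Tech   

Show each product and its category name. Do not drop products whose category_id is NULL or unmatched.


LEFT JOIN keeps every row from products (the left table); where category_id has no match in categories, the category columns become NULL. Walk through each product:
  - product 1 (Mouse): category_id=NULL, no match -> kept with NULL
  - product 2 (Desk): category_id=1 -> matches Supplies
  - product 3 (Camera): category_id=3 -> matches Kitchen
  - product 4 (Keyboard): category_id=3 -> matches Kitchen
All 4 rows appear; 1 has NULL category.

SQL:
SELECT a.name, b.name AS category
FROM products a
LEFT JOIN categories b ON a.category_id = b.id

Result:
name     | category
---------+---------
Mouse    | NULL    
Desk     | Supplies
Camera   | Kitchen 
Keyboard | Kitchen 


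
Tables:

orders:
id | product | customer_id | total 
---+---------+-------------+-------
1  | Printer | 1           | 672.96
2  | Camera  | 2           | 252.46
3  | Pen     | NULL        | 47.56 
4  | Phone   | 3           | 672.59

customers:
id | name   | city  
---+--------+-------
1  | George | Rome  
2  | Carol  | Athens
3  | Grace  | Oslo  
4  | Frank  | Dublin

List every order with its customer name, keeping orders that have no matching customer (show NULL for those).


LEFT JOIN keeps every row from orders (the left table); where customer_id has no match in customers, the customer columns become NULL. Walk through each order:
  - order 1 (Printer): customer_id=1 -> matches George
  - order 2 (Camera): customer_id=2 -> matches Carol
  - order 3 (Pen): customer_id=NULL, no match -> kept with NULL
  - order 4 (Phone): customer_id=3 -> matches Grace
All 4 rows appear; 1 has NULL customer.

SQL:
SELECT a.product, b.name AS customer
FROM orders a
LEFT JOIN customers b ON a.customer_id = b.id

Result:
product | customer
--------+---------
Printer | George  
Camera  | Carol   
Pen     | NULL    
Phone   | Grace   


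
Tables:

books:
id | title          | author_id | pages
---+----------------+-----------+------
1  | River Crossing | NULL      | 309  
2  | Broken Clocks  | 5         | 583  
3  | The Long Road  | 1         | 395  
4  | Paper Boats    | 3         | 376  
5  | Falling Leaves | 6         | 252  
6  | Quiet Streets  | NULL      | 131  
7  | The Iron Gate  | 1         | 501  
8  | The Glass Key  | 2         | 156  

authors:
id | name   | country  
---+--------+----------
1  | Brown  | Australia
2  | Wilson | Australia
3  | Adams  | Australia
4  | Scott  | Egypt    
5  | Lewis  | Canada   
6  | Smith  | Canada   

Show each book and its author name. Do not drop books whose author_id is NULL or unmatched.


LEFT JOIN keeps every row from books (the left table); where author_id has no match in authors, the author columns become NULL. Walk through each book:
  - book 1 (River Crossing): author_id=NULL, no match -> kept with NULL
  - book 2 (Broken Clocks): author_id=5 -> matches Lewis
  - book 3 (The Long Road): author_id=1 -> matches Brown
  - book 4 (Paper Boats): author_id=3 -> matches Adams
  - book 5 (Falling Leaves): author_id=6 -> matches Smith
  - book 6 (Quiet Streets): author_id=NULL, no match -> kept with NULL
  - book 7 (The Iron Gate): author_id=1 -> matches Brown
  - book 8 (The Glass Key): author_id=2 -> matches Wilson
All 8 rows appear; 2 have NULL author.

SQL:
SELECT a.title, b.name AS author
FROM books a
LEFT JOIN authors b ON a.author_id = b.id

Result:
title          | author
---------------+-------
River Crossing | NULL  
Broken Clocks  | Lewis 
The Long Road  | Brown 
Paper Boats    | Adams 
Falling Leaves | Smith 
Quiet Streets  | NULL  
The Iron Gate  | Brown 
The Glass Key  | Wilson


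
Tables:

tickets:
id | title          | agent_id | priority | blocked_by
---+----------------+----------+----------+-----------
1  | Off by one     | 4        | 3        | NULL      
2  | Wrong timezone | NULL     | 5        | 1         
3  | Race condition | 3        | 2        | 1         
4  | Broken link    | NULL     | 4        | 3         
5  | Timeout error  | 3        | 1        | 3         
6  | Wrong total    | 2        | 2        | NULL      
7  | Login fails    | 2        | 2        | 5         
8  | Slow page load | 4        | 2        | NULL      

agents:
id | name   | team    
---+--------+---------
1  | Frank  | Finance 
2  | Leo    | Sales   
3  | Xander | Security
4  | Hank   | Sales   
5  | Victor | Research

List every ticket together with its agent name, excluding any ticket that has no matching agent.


INNER JOIN keeps only tickets rows whose agent_id matches an id in agents. Walk through each ticket:
  - ticket 1 (Off by one): agent_id=4 -> matches Hank
  - ticket 2 (Wrong timezone): agent_id=NULL, no match -> dropped
  - ticket 3 (Race condition): agent_id=3 -> matches Xander
  - ticket 4 (Broken link): agent_id=NULL, no match -> dropped
  - ticket 5 (Timeout error): agent_id=3 -> matches Xander
  - ticket 6 (Wrong total): agent_id=2 -> matches Leo
  - ticket 7 (Login fails): agent_id=2 -> matches Leo
  - ticket 8 (Slow page load): agent_id=4 -> matches Hank
So 2 of 8 rows are dropped.

SQL:
SELECT a.title, b.name AS agent
FROM tickets a
INNER JOIN agents b ON a.agent_id = b.id

Result:
title          | agent 
---------------+-------
Off by one     | Hank  
Race condition | Xander
Timeout error  | Xander
Wrong total    | Leo   
Login fails    | Leo   
Slow page load | Hank  


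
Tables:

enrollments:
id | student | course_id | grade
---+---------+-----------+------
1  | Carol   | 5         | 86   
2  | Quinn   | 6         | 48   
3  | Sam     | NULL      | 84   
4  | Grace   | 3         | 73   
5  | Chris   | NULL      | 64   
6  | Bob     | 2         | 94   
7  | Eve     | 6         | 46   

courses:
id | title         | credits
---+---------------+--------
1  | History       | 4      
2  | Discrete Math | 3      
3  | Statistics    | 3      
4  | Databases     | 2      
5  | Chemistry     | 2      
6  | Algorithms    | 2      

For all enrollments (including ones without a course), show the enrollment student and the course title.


LEFT JOIN keeps every row from enrollments (the left table); where course_id has no match in courses, the course columns become NULL. Walk through each enrollment:
  - enrollment 1 (Carol): course_id=5 -> matches Chemistry
  - enrollment 2 (Quinn): course_id=6 -> matches Algorithms
  - enrollment 3 (Sam): course_id=NULL, no match -> kept with NULL
  - enrollment 4 (Grace): course_id=3 -> matches Statistics
  - enrollment 5 (Chris): course_id=NULL, no match -> kept with NULL
  - enrollment 6 (Bob): course_id=2 -> matches Discrete Math
  - enrollment 7 (Eve): course_id=6 -> matches Algorithms
All 7 rows appear; 2 have NULL course.

SQL:
SELECT a.student, b.title AS course
FROM enrollments a
LEFT JOIN courses b ON a.course_id = b.id

Result:
student | course       
--------+--------------
Carol   | Chemistry    
Quinn   | Algorithms   
Sam     | NULL         
Grace   | Statistics   
Chris   | NULL         
Bob     | Discrete Math
Eve     | Algorithms   


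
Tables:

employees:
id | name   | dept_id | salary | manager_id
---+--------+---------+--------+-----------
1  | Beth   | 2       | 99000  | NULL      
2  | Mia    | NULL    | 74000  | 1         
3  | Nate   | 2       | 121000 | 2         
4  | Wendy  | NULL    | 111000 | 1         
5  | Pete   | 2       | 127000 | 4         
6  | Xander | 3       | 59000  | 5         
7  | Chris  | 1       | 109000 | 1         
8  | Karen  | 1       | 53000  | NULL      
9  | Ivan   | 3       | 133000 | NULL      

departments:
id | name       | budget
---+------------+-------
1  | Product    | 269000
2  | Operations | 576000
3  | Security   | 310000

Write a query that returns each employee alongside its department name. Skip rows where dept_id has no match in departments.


INNER JOIN keeps only employees rows whose dept_id matches an id in departments. Walk through each employee:
  - employee 1 (Beth): dept_id=2 -> matches Operations
  - employee 2 (Mia): dept_id=NULL, no match -> dropped
  - employee 3 (Nate): dept_id=2 -> matches Operations
  - employee 4 (Wendy): dept_id=NULL, no match -> dropped
  - employee 5 (Pete): dept_id=2 -> matches Operations
  - employee 6 (Xander): dept_id=3 -> matches Security
  - employee 7 (Chris): dept_id=1 -> matches Product
  - employee 8 (Karen): dept_id=1 -> matches Product
  - employee 9 (Ivan): dept_id=3 -> matches Security
So 2 of 9 rows are dropped.

SQL:
SELECT a.name, b.name AS department
FROM employees a
INNER JOIN departments b ON a.dept_id = b.id

Result:
name   | department
-------+-----------
Beth   | Operations
Nate   | Operations
Pete   | Operations
Xander | Security  
Chris  | Product   
Karen  | Product   
Ivan   | Security  


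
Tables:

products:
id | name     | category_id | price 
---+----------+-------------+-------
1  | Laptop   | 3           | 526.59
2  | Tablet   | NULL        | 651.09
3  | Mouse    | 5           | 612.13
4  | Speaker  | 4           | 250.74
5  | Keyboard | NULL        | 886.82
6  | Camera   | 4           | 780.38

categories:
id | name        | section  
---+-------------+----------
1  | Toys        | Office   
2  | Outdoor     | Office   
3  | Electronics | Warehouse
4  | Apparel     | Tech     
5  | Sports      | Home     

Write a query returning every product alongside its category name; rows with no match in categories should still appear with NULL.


LEFT JOIN keeps every row from products (the left table); where category_id has no match in categories, the category columns become NULL. Walk through each product:
  - product 1 (Laptop): category_id=3 -> matches Electronics
  - product 2 (Tablet): category_id=NULL, no match -> kept with NULL
  - product 3 (Mouse): category_id=5 -> matches Sports
  - product 4 (Speaker): category_id=4 -> matches Apparel
  - product 5 (Keyboard): category_id=NULL, no match -> kept with NULL
  - product 6 (Camera): category_id=4 -> matches Apparel
All 6 rows appear; 2 have NULL category.

SQL:
SELECT a.name, b.name AS category
FROM products a
LEFT JOIN categories b ON a.category_id = b.id

Result:
name     | category   
---------+------------
Laptop   | Electronics
Tablet   | NULL       
Mouse    | Sports     
Speaker  | Apparel    
Keyboard | NULL       
Camera   | Apparel    


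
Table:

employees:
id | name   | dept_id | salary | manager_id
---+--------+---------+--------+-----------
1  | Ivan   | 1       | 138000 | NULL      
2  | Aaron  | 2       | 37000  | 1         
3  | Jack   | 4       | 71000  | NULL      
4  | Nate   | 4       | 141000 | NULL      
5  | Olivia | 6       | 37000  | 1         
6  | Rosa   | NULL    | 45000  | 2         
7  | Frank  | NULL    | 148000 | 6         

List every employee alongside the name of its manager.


This is a self-join: employees is joined to a second copy of itself, matching each row's manager_id to another row's id. Use LEFT JOIN so rows with manager_id=NULL are kept.
  - employee 1 (Ivan): manager_id=NULL -> NULL
  - employee 2 (Aaron): manager_id=1 -> Ivan
  - employee 3 (Jack): manager_id=NULL -> NULL
  - employee 4 (Nate): manager_id=NULL -> NULL
  - employee 5 (Olivia): manager_id=1 -> Ivan
  - employee 6 (Rosa): manager_id=2 -> Aaron
  - employee 7 (Frank): manager_id=6 -> Rosa

SQL:
SELECT a.name AS item, b.name AS manager
FROM employees a
LEFT JOIN employees b ON a.manager_id = b.id

Result:
item   | manager
-------+--------
Ivan   | NULL   
Aaron  | Ivan   
Jack   | NULL   
Nate   | NULL   
Olivia | Ivan   
Rosa   | Aaron  
Frank  | Rosa   


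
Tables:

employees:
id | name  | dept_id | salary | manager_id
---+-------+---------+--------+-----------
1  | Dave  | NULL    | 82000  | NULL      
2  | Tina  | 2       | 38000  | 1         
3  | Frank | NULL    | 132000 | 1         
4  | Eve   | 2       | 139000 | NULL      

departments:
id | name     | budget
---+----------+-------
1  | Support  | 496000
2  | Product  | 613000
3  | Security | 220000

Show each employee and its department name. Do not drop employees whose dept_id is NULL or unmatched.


LEFT JOIN keeps every row from employees (the left table); where dept_id has no match in departments, the department columns become NULL. Walk through each employee:
  - employee 1 (Dave): dept_id=NULL, no match -> kept with NULL
  - employee 2 (Tina): dept_id=2 -> matches Product
  - employee 3 (Frank): dept_id=NULL, no match -> kept with NULL
  - employee 4 (Eve): dept_id=2 -> matches Product
All 4 rows appear; 2 have NULL department.

SQL:
SELECT a.name, b.name AS department
FROM employees a
LEFT JOIN departments b ON a.dept_id = b.id

Result:
name  | department
------+-----------
Dave  | NULL      
Tina  | Product   
Frank | NULL      
Eve   | Product   


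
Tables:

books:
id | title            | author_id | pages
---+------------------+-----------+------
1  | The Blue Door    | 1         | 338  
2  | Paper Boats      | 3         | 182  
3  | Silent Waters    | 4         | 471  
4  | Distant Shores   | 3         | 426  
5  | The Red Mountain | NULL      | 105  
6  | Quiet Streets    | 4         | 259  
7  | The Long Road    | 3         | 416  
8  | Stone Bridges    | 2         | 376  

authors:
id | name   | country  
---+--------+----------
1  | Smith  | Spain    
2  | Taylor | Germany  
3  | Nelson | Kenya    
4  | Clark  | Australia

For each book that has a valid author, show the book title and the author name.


INNER JOIN keeps only books rows whose author_id matches an id in authors. Walk through each book:
  - book 1 (The Blue Door): author_id=1 -> matches Smith
  - book 2 (Paper Boats): author_id=3 -> matches Nelson
  - book 3 (Silent Waters): author_id=4 -> matches Clark
  - book 4 (Distant Shores): author_id=3 -> matches Nelson
  - book 5 (The Red Mountain): author_id=NULL, no match -> dropped
  - book 6 (Quiet Streets): author_id=4 -> matches Clark
  - book 7 (The Long Road): author_id=3 -> matches Nelson
  - book 8 (Stone Bridges): author_id=2 -> matches Taylor
So 1 of 8 rows is dropped.

SQL:
SELECT a.title, b.name AS author
FROM books a
INNER JOIN authors b ON a.author_id = b.id

Result:
title          | author
---------------+-------
The Blue Door  | Smith 
Paper Boats    | Nelson
Silent Waters  | Clark 
Distant Shores | Nelson
Quiet Streets  | Clark 
The Long Road  | Nelson
Stone Bridges  | Taylor


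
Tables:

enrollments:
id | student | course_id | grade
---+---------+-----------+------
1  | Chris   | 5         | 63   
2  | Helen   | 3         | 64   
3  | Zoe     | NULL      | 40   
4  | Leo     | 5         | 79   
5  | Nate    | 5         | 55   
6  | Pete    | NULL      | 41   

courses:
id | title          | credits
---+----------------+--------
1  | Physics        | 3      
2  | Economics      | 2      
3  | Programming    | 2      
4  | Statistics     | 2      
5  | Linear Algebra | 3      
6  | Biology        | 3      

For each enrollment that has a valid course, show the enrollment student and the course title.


INNER JOIN keeps only enrollments rows whose course_id matches an id in courses. Walk through each enrollment:
  - enrollment 1 (Chris): course_id=5 -> matches Linear Algebra
  - enrollment 2 (Helen): course_id=3 -> matches Programming
  - enrollment 3 (Zoe): course_id=NULL, no match -> dropped
  - enrollment 4 (Leo): course_id=5 -> matches Linear Algebra
  - enrollment 5 (Nate): course_id=5 -> matches Linear Algebra
  - enrollment 6 (Pete): course_id=NULL, no match -> dropped
So 2 of 6 rows are dropped.

SQL:
SELECT a.student, b.title AS course
FROM enrollments a
INNER JOIN courses b ON a.course_id = b.id

Result:
student | course        
--------+---------------
Chris   | Linear Algebra
Helen   | Programming   
Leo     | Linear Algebra
Nate    | Linear Algebra


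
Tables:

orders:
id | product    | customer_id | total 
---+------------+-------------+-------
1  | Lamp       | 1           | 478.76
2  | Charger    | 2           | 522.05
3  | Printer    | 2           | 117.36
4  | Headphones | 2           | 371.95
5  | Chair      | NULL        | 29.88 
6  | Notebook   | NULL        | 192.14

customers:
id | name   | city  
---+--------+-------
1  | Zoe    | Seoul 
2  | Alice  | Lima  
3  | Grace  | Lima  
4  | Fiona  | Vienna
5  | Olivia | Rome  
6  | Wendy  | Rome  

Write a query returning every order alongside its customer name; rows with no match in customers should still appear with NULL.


LEFT JOIN keeps every row from orders (the left table); where customer_id has no match in customers, the customer columns become NULL. Walk through each order:
  - order 1 (Lamp): customer_id=1 -> matches Zoe
  - order 2 (Charger): customer_id=2 -> matches Alice
  - order 3 (Printer): customer_id=2 -> matches Alice
  - order 4 (Headphones): customer_id=2 -> matches Alice
  - order 5 (Chair): customer_id=NULL, no match -> kept with NULL
  - order 6 (Notebook): customer_id=NULL, no match -> kept with NULL
All 6 rows appear; 2 have NULL customer.

SQL:
SELECT a.product, b.name AS customer
FROM orders a
LEFT JOIN customers b ON a.customer_id = b.id

Result:
product    | customer
-----------+---------
Lamp       | Zoe     
Charger    | Alice   
Printer    | Alice   
Headphones | Alice   
Chair      | NULL    
Notebook   | NULL    


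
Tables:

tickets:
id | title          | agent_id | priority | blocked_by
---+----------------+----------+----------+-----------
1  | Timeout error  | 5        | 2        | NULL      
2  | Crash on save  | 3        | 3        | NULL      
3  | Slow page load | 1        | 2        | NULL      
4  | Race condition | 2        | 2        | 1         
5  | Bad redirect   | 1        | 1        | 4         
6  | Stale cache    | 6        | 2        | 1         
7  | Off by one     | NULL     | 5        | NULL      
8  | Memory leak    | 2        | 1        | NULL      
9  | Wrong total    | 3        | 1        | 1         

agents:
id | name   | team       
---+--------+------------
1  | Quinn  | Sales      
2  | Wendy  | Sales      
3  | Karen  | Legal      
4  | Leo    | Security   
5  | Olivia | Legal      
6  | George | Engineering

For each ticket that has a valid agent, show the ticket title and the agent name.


INNER JOIN keeps only tickets rows whose agent_id matches an id in agents. Walk through each ticket:
  - ticket 1 (Timeout error): agent_id=5 -> matches Olivia
  - ticket 2 (Crash on save): agent_id=3 -> matches Karen
  - ticket 3 (Slow page load): agent_id=1 -> matches Quinn
  - ticket 4 (Race condition): agent_id=2 -> matches Wendy
  - ticket 5 (Bad redirect): agent_id=1 -> matches Quinn
  - ticket 6 (Stale cache): agent_id=6 -> matches George
  - ticket 7 (Off by one): agent_id=NULL, no match -> dropped
  - ticket 8 (Memory leak): agent_id=2 -> matches Wendy
  - ticket 9 (Wrong total): agent_id=3 -> matches Karen
So 1 of 9 rows is dropped.

SQL:
SELECT a.title, b.name AS agent
FROM tickets a
INNER JOIN agents b ON a.agent_id = b.id

Result:
title          | agent 
---------------+-------
Timeout error  | Olivia
Crash on save  | Karen 
Slow page load | Quinn 
Race condition | Wendy 
Bad redirect   | Quinn 
Stale cache    | George
Memory leak    | Wendy 
Wrong total    | Karen 


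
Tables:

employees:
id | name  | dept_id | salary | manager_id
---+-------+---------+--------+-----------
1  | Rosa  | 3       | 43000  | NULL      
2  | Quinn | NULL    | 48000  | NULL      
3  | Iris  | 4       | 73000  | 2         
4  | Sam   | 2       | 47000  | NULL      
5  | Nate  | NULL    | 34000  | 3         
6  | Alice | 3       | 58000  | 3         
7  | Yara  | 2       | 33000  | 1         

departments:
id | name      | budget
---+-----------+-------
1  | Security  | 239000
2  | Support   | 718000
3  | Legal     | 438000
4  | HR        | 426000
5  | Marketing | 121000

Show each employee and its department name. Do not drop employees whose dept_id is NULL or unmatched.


LEFT JOIN keeps every row from employees (the left table); where dept_id has no match in departments, the department columns become NULL. Walk through each employee:
  - employee 1 (Rosa): dept_id=3 -> matches Legal
  - employee 2 (Quinn): dept_id=NULL, no match -> kept with NULL
  - employee 3 (Iris): dept_id=4 -> matches HR
  - employee 4 (Sam): dept_id=2 -> matches Support
  - employee 5 (Nate): dept_id=NULL, no match -> kept with NULL
  - employee 6 (Alice): dept_id=3 -> matches Legal
  - employee 7 (Yara): dept_id=2 -> matches Support
All 7 rows appear; 2 have NULL department.

SQL:
SELECT a.name, b.name AS department
FROM employees a
LEFT JOIN departments b ON a.dept_id = b.id

Result:
name  | department
------+-----------
Rosa  | Legal     
Quinn | NULL      
Iris  | HR        
Sam   | Support   
Nate  | NULL      
Alice | Legal     
Yara  | Support   


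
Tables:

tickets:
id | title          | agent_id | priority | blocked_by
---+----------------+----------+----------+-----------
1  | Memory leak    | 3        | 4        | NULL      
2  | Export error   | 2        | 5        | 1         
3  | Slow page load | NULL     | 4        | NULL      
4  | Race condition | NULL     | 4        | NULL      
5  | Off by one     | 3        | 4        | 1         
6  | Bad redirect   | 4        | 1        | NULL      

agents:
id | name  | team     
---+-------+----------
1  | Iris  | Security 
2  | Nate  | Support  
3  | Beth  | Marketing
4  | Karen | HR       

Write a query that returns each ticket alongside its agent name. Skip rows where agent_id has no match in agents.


INNER JOIN keeps only tickets rows whose agent_id matches an id in agents. Walk through each ticket:
  - ticket 1 (Memory leak): agent_id=3 -> matches Beth
  - ticket 2 (Export error): agent_id=2 -> matches Nate
  - ticket 3 (Slow page load): agent_id=NULL, no match -> dropped
  - ticket 4 (Race condition): agent_id=NULL, no match -> dropped
  - ticket 5 (Off by one): agent_id=3 -> matches Beth
  - ticket 6 (Bad redirect): agent_id=4 -> matches Karen
So 2 of 6 rows are dropped.

SQL:
SELECT a.title, b.name AS agent
FROM tickets a
INNER JOIN agents b ON a.agent_id = b.id

Result:
title        | agent
-------------+------
Memory leak  | Beth 
Export error | Nate 
Off by one   | Beth 
Bad redirect | Karen


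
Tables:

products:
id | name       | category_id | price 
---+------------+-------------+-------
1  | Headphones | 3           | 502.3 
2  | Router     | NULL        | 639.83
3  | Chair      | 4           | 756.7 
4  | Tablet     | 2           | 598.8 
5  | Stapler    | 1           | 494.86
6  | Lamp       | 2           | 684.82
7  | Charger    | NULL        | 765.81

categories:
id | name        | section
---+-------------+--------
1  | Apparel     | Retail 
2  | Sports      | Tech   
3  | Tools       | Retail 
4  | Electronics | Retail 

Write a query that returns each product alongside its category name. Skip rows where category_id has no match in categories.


INNER JOIN keeps only products rows whose category_id matches an id in categories. Walk through each product:
  - product 1 (Headphones): category_id=3 -> matches Tools
  - product 2 (Router): category_id=NULL, no match -> dropped
  - product 3 (Chair): category_id=4 -> matches Electronics
  - product 4 (Tablet): category_id=2 -> matches Sports
  - product 5 (Stapler): category_id=1 -> matches Apparel
  - product 6 (Lamp): category_id=2 -> matches Sports
  - product 7 (Charger): category_id=NULL, no match -> dropped
So 2 of 7 rows are dropped.

SQL:
SELECT a.name, b.name AS category
FROM products a
INNER JOIN categories b ON a.category_id = b.id

Result:
name       | category   
-----------+------------
Headphones | Tools      
Chair      | Electronics
Tablet     | Sports     
Stapler    | Apparel    
Lamp       | Sports     


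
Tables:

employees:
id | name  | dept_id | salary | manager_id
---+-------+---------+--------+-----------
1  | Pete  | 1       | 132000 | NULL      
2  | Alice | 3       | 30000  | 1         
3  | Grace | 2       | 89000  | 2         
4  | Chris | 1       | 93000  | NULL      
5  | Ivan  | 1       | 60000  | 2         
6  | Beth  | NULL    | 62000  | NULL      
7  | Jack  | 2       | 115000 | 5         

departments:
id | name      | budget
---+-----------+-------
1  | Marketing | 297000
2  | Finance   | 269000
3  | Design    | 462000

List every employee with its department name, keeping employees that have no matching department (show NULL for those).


LEFT JOIN keeps every row from employees (the left table); where dept_id has no match in departments, the department columns become NULL. Walk through each employee:
  - employee 1 (Pete): dept_id=1 -> matches Marketing
  - employee 2 (Alice): dept_id=3 -> matches Design
  - employee 3 (Grace): dept_id=2 -> matches Finance
  - employee 4 (Chris): dept_id=1 -> matches Marketing
  - employee 5 (Ivan): dept_id=1 -> matches Marketing
  - employee 6 (Beth): dept_id=NULL, no match -> kept with NULL
  - employee 7 (Jack): dept_id=2 -> matches Finance
All 7 rows appear; 1 has NULL department.

SQL:
SELECT a.name, b.name AS department
FROM employees a
LEFT JOIN departments b ON a.dept_id = b.id

Result:
name  | department
------+-----------
Pete  | Marketing 
Alice | Design    
Grace | Finance   
Chris | Marketing 
Ivan  | Marketing 
Beth  | NULL      
Jack  | Finance   


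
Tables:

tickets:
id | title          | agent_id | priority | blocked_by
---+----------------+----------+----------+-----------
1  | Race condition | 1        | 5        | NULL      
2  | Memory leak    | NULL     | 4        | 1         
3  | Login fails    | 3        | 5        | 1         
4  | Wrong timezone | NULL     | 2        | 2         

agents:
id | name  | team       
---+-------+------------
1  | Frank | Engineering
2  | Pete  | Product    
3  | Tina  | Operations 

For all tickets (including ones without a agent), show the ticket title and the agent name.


LEFT JOIN keeps every row from tickets (the left table); where agent_id has no match in agents, the agent columns become NULL. Walk through each ticket:
  - ticket 1 (Race condition): agent_id=1 -> matches Frank
  - ticket 2 (Memory leak): agent_id=NULL, no match -> kept with NULL
  - ticket 3 (Login fails): agent_id=3 -> matches Tina
  - ticket 4 (Wrong timezone): agent_id=NULL, no match -> kept with NULL
All 4 rows appear; 2 have NULL agent.

SQL:
SELECT a.title, b.name AS agent
FROM tickets a
LEFT JOIN agents b ON a.agent_id = b.id

Result:
title          | agent
---------------+------
Race condition | Frank
Memory leak    | NULL 
Login fails    | Tina 
Wrong timezone | NULL 


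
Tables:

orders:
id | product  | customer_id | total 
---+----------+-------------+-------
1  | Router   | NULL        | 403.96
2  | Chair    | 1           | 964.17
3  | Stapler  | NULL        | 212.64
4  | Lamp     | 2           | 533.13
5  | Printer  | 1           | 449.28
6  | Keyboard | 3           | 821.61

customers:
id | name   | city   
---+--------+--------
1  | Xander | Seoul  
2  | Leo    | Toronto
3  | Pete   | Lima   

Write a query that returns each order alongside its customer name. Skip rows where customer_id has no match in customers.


INNER JOIN keeps only orders rows whose customer_id matches an id in customers. Walk through each order:
  - order 1 (Router): customer_id=NULL, no match -> dropped
  - order 2 (Chair): customer_id=1 -> matches Xander
  - order 3 (Stapler): customer_id=NULL, no match -> dropped
  - order 4 (Lamp): customer_id=2 -> matches Leo
  - order 5 (Printer): customer_id=1 -> matches Xander
  - order 6 (Keyboard): customer_id=3 -> matches Pete
So 2 of 6 rows are dropped.

SQL:
SELECT a.product, b.name AS customer
FROM orders a
INNER JOIN customers b ON a.customer_id = b.id

Result:
product  | customer
---------+---------
Chair    | Xander  
Lamp     | Leo     
Printer  | Xander  
Keyboard | Pete    


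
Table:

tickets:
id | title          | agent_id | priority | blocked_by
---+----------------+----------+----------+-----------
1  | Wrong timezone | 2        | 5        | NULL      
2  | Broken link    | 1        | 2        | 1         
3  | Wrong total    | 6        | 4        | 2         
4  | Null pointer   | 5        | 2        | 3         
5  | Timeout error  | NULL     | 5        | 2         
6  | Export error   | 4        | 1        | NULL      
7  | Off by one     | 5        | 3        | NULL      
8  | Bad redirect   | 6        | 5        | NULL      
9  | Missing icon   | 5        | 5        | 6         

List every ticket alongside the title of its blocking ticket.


This is a self-join: tickets is joined to a second copy of itself, matching each row's blocked_by to another row's id. Use LEFT JOIN so rows with blocked_by=NULL are kept.
  - ticket 1 (Wrong timezone): blocked_by=NULL -> NULL
  - ticket 2 (Broken link): blocked_by=1 -> Wrong timezone
  - ticket 3 (Wrong total): blocked_by=2 -> Broken link
  - ticket 4 (Null pointer): blocked_by=3 -> Wrong total
  - ticket 5 (Timeout error): blocked_by=2 -> Broken link
  - ticket 6 (Export error): blocked_by=NULL -> NULL
  - ticket 7 (Off by one): blocked_by=NULL -> NULL
  - ticket 8 (Bad redirect): blocked_by=NULL -> NULL
  - ticket 9 (Missing icon): blocked_by=6 -> Export error

SQL:
SELECT a.title AS item, b.title AS blocked_by
FROM tickets a
LEFT JOIN tickets b ON a.blocked_by = b.id

Result:
item           | blocked_by    
---------------+---------------
Wrong timezone | NULL          
Broken link    | Wrong timezone
Wrong total    | Broken link   
Null pointer   | Wrong total   
Timeout error  | Broken link   
Export error   | NULL          
Off by one     | NULL          
Bad redirect   | NULL          
Missing icon   | Export error  


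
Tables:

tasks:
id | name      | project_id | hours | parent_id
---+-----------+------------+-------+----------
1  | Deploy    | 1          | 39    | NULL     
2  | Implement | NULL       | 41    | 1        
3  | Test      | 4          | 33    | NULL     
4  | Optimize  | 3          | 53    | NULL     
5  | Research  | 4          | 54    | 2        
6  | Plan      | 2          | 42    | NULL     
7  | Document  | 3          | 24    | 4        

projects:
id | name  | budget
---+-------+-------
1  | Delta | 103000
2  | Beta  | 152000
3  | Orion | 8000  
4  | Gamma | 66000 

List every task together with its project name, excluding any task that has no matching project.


INNER JOIN keeps only tasks rows whose project_id matches an id in projects. Walk through each task:
  - task 1 (Deploy): project_id=1 -> matches Delta
  - task 2 (Implement): project_id=NULL, no match -> dropped
  - task 3 (Test): project_id=4 -> matches Gamma
  - task 4 (Optimize): project_id=3 -> matches Orion
  - task 5 (Research): project_id=4 -> matches Gamma
  - task 6 (Plan): project_id=2 -> matches Beta
  - task 7 (Document): project_id=3 -> matches Orion
So 1 of 7 rows is dropped.

SQL:
SELECT a.name, b.name AS project
FROM tasks a
INNER JOIN projects b ON a.project_id = b.id

Result:
name     | project
---------+--------
Deploy   | Delta  
Test     | Gamma  
Optimize | Orion  
Research | Gamma  
Plan     | Beta   
Document | Orion  


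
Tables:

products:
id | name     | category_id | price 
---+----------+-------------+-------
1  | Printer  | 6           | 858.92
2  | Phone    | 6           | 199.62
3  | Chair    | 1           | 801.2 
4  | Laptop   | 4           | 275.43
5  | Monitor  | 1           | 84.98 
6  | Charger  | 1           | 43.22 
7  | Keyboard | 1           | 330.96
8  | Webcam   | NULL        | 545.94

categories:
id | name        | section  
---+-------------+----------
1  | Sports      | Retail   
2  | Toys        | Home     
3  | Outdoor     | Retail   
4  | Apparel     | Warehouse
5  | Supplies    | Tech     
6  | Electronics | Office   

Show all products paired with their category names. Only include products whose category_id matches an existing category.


INNER JOIN keeps only products rows whose category_id matches an id in categories. Walk through each product:
  - product 1 (Printer): category_id=6 -> matches Electronics
  - product 2 (Phone): category_id=6 -> matches Electronics
  - product 3 (Chair): category_id=1 -> matches Sports
  - product 4 (Laptop): category_id=4 -> matches Apparel
  - product 5 (Monitor): category_id=1 -> matches Sports
  - product 6 (Charger): category_id=1 -> matches Sports
  - product 7 (Keyboard): category_id=1 -> matches Sports
  - product 8 (Webcam): category_id=NULL, no match -> dropped
So 1 of 8 rows is dropped.

SQL:
SELECT a.name, b.name AS category
FROM products a
INNER JOIN categories b ON a.category_id = b.id

Result:
name     | category   
---------+------------
Printer  | Electronics
Phone    | Electronics
Chair    | Sports     
Laptop   | Apparel    
Monitor  | Sports     
Charger  | Sports     
Keyboard | Sports     


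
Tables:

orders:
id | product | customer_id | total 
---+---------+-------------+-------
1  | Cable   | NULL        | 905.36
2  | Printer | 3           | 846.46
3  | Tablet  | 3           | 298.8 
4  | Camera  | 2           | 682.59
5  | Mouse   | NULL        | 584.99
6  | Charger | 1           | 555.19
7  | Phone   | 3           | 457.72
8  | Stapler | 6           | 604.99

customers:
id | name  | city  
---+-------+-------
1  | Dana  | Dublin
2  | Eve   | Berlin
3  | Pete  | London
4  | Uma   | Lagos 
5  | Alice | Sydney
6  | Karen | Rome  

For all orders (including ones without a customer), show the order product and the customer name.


LEFT JOIN keeps every row from orders (the left table); where customer_id has no match in customers, the customer columns become NULL. Walk through each order:
  - order 1 (Cable): customer_id=NULL, no match -> kept with NULL
  - order 2 (Printer): customer_id=3 -> matches Pete
  - order 3 (Tablet): customer_id=3 -> matches Pete
  - order 4 (Camera): customer_id=2 -> matches Eve
  - order 5 (Mouse): customer_id=NULL, no match -> kept with NULL
  - order 6 (Charger): customer_id=1 -> matches Dana
  - order 7 (Phone): customer_id=3 -> matches Pete
  - order 8 (Stapler): customer_id=6 -> matches Karen
All 8 rows appear; 2 have NULL customer.

SQL:
SELECT a.product, b.name AS customer
FROM orders a
LEFT JOIN customers b ON a.customer_id = b.id

Result:
product | customer
--------+---------
Cable   | NULL    
Printer | Pete    
Tablet  | Pete    
Camera  | Eve     
Mouse   | NULL    
Charger | Dana    
Phone   | Pete    
Stapler | Karen   


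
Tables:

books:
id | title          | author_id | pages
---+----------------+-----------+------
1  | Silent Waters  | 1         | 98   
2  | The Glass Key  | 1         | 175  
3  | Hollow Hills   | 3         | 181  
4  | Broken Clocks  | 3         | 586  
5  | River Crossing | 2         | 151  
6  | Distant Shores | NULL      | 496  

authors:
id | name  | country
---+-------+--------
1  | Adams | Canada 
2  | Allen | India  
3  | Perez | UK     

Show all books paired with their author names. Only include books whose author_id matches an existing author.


INNER JOIN keeps only books rows whose author_id matches an id in authors. Walk through each book:
  - book 1 (Silent Waters): author_id=1 -> matches Adams
  - book 2 (The Glass Key): author_id=1 -> matches Adams
  - book 3 (Hollow Hills): author_id=3 -> matches Perez
  - book 4 (Broken Clocks): author_id=3 -> matches Perez
  - book 5 (River Crossing): author_id=2 -> matches Allen
  - book 6 (Distant Shores): author_id=NULL, no match -> dropped
So 1 of 6 rows is dropped.

SQL:
SELECT a.title, b.name AS author
FROM books a
INNER JOIN authors b ON a.author_id = b.id

Result:
title          | author
---------------+-------
Silent Waters  | Adams 
The Glass Key  | Adams 
Hollow Hills   | Perez 
Broken Clocks  | Perez 
River Crossing | Allen 


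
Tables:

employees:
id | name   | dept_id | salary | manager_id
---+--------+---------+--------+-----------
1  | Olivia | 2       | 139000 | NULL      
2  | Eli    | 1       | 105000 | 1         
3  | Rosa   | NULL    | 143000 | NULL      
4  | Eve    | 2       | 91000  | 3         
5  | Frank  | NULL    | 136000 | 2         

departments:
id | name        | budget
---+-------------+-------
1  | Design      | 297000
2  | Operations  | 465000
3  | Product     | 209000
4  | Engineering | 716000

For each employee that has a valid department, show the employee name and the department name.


INNER JOIN keeps only employees rows whose dept_id matches an id in departments. Walk through each employee:
  - employee 1 (Olivia): dept_id=2 -> matches Operations
  - employee 2 (Eli): dept_id=1 -> matches Design
  - employee 3 (Rosa): dept_id=NULL, no match -> dropped
  - employee 4 (Eve): dept_id=2 -> matches Operations
  - employee 5 (Frank): dept_id=NULL, no match -> dropped
So 2 of 5 rows are dropped.

SQL:
SELECT a.name, b.name AS department
FROM employees a
INNER JOIN departments b ON a.dept_id = b.id

Result:
name   | department
-------+-----------
Olivia | Operations
Eli    | Design    
Eve    | Operations
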